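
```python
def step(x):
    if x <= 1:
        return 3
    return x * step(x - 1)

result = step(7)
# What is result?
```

step(7) = 7 * 6 * 5 * 4 * 3 * 2 * 3 = 15120

Answer: 15120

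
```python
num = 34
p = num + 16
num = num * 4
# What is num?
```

Trace:
`num = 34` → num = 34
`p = num + 16` → p = 50
`num = num * 4` → num = 136
So num = 136

Answer: 136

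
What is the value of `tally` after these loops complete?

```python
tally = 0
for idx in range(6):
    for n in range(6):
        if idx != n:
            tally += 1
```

6² - 6 (exclude diagonal)
`tally` takes the values: 0 → 1 → 2 → 3 → 4 → 5 → 6 → 7 → 8 → 9 → 10 → 11 → 12 → 13 → 14 → 15 → 16 → 17 → 18 → 19 → 20 → 21 → 22 → 23 → 24 → 25 → 26 → 27 → 28 → 29 → 30

Answer: 30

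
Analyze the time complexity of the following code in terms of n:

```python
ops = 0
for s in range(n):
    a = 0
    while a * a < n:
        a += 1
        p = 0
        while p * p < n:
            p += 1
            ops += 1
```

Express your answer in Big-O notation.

Each loop level contributes: n × √n × √n. Multiplying the contributions gives O(n^2).

Answer: O(n^2)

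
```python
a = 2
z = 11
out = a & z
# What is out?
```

Trace:
`a = 2` → a = 2
`z = 11` → z = 11
`out = a & z` → out = 2
So out = 2

Answer: 2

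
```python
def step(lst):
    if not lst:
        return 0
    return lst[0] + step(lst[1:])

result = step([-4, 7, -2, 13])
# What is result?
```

(-4) + 7 + (-2) + 13 + 0 = 14

Answer: 14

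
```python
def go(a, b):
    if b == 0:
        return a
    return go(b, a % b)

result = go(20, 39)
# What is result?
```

go(20, 39) -> go(39, 20) -> go(20, 19) -> go(19, 1) -> go(1, 0) -> 1

Answer: 1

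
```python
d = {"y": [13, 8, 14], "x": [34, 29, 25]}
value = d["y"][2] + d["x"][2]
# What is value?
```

Trace:
`d = {"y": [13, 8, 14], "x": [34, 29, 25]}` → d = {'y': [13, 8, 14], 'x': [34, 29, 25]}
`value = d["y"][2] + d["x"][2]` → value = 39
So value = 39

Answer: 39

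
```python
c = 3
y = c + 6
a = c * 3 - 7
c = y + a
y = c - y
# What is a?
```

Trace:
`c = 3` → c = 3
`y = c + 6` → y = 9
`a = c * 3 - 7` → a = 2
`c = y + a` → c = 11
`y = c - y` → y = 2
So a = 2

Answer: 2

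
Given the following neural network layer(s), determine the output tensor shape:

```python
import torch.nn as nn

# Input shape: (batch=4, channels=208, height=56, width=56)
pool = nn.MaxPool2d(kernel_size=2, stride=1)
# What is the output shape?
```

Input: (4, 208, 56, 56) -> Output: (4, 208, 55, 55)

Answer: (4, 208, 55, 55)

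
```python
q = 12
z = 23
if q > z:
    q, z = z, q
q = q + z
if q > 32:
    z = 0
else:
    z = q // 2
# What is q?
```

Trace:
`q = 12` → q = 12
`z = 23` → z = 23
`if q > z: ...` → q > z is False → no variable changes
`q = q + z` → q = 35
`if q > 32: ...` → q > 32 is True → z = 0
So q = 35

Answer: 35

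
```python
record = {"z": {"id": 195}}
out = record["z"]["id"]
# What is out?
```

Trace:
`record = {"z": {"id": 195}}` → record = {'z': {'id': 195}}
`out = record["z"]["id"]` → out = 195
So out = 195

Answer: 195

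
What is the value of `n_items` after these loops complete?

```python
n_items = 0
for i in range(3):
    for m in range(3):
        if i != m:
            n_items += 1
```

3² - 3 (exclude diagonal)
`n_items` takes the values: 0 → 1 → 2 → 3 → 4 → 5 → 6

Answer: 6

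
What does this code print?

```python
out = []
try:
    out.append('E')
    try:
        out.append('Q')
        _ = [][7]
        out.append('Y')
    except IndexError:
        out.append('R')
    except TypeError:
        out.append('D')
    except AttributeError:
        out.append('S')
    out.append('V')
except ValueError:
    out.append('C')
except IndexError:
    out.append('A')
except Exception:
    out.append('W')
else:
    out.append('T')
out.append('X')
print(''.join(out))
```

Execution trace: 'E' (try body) → 'Q' (inner try body) → 'R' (inner except IndexError) → 'V' (try body, no exception) → 'T' (else) → 'X' (after the try/except). Output: EQRVTX

Answer: EQRVTX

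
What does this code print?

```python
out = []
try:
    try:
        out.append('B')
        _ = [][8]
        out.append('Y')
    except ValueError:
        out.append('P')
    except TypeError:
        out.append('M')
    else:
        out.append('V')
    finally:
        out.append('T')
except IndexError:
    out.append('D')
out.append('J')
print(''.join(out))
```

Execution trace: 'B' (try body) → 'T' (finally) → 'D' (outer except IndexError) → 'J' (after the try/except). Output: BTDJ

Answer: BTDJ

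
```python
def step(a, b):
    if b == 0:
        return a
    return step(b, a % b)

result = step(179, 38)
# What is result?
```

step(179, 38) -> step(38, 27) -> step(27, 11) -> step(11, 5) -> step(5, 1) -> step(1, 0) -> 1

Answer: 1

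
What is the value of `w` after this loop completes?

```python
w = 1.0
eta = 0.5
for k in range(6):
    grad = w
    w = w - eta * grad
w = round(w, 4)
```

Gradient descent: w = 1.0 * (1 - 0.5)^6
`w` takes the values: 1.0 → 0.5 → 0.25 → 0.125 → 0.0625 → 0.03125 → 0.015625 → 0.0156

Answer: 0.0156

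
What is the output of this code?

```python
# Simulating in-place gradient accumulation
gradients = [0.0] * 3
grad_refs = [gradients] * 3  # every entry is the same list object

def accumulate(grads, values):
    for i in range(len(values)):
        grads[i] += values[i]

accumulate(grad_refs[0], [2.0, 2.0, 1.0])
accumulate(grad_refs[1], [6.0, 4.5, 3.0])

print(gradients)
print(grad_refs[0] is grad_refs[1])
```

Key concept: gradient accumulation aliasing.
Step by step:
`gradients = [0.0] * 3` → gradients = [0.0, 0.0, 0.0]
`grad_refs = [gradients] * 3` → grad_refs = [[0.0, 0.0, 0.0], [0.0, 0.0, 0.0], [0.0, 0.0, 0.0]]
`accumulate(grad_refs[0], [2.0, 2.0, 1.0])` → gradients = [2.0, 2.0, 1.0]; grad_refs = [[2.0, 2.0, 1.0], [2.0, 2.0, 1.0], [2.0, 2.0, 1.0]]
`accumulate(grad_refs[1], [6.0, 4.5, 3.0])` → gradients = [8.0, 6.5, 4.0]; grad_refs = [[8.0, 6.5, 4.0], [8.0, 6.5, 4.0], [8.0, 6.5, 4.0]]
`print(gradients)` → prints [8.0, 6.5, 4.0]
`print(grad_refs[0] is grad_refs[1])` → prints True

Answer:
[8.0, 6.5, 4.0]
True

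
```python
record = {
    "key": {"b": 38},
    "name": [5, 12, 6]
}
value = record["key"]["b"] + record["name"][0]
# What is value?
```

Trace:
`record = { ...` → record = {'key': {'b': 38}, 'name': [5, 12, 6]}
`value = record["key"]["b"] + record["name"][0]` → value = 43
So value = 43

Answer: 43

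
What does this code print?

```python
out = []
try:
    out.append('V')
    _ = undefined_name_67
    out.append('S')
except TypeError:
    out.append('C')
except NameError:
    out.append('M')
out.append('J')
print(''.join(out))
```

Execution trace: 'V' (try body) → 'M' (except NameError) → 'J' (after the try/except). Output: VMJ

Answer: VMJ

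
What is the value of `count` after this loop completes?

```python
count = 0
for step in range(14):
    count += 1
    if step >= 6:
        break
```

Loop breaks when step reaches 6, count is 7
`count` takes the values: 0 → 1 → 2 → 3 → 4 → 5 → 6 → 7

Answer: 7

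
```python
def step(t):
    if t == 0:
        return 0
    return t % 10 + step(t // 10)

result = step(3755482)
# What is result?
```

Sum of digits of 3755482: 2 + 8 + 4 + 5 + 5 + 7 + 3 = 34

Answer: 34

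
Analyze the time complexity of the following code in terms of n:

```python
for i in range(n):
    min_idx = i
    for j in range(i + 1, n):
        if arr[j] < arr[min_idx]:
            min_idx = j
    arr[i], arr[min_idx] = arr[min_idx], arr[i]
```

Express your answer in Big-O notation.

This is Selection sort. Time complexity: O(n²).

Answer: O(n²)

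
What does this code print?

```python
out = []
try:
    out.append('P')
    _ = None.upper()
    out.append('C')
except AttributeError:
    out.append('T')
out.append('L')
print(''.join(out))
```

Execution trace: 'P' (try body) → 'T' (except AttributeError) → 'L' (after the try/except). Output: PTL

Answer: PTL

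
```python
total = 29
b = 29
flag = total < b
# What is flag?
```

Trace:
`total = 29` → total = 29
`b = 29` → b = 29
`flag = total < b` → flag = False
So flag = False

Answer: False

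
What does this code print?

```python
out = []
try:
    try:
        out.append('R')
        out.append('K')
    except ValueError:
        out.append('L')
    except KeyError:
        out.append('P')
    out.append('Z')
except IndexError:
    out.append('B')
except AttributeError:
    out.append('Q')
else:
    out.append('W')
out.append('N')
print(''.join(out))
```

Execution trace: 'R' (inner try body) → 'K' (inner try body, no exception) → 'Z' (try body, no exception) → 'W' (else) → 'N' (after the try/except). Output: RKZWN

Answer: RKZWN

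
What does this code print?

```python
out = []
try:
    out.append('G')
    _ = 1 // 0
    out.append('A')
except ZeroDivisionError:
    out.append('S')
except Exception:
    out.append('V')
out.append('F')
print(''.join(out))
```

Execution trace: 'G' (try body) → 'S' (except ZeroDivisionError) → 'F' (after the try/except). Output: GSF

Answer: GSF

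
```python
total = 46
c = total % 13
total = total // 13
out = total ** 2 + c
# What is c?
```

Trace:
`total = 46` → total = 46
`c = total % 13` → c = 7
`total = total // 13` → total = 3
`out = total ** 2 + c` → out = 16
So c = 7

Answer: 7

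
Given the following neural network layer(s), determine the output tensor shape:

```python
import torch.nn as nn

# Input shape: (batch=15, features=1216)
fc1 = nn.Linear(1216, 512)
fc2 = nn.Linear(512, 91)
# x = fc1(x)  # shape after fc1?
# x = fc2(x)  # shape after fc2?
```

Input: (15, 1216) -> after fc1: (15, 512) -> Output: (15, 91)

Answer: (15, 91)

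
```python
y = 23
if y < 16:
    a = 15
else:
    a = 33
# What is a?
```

Trace:
`y = 23` → y = 23
`if y < 16: ...` → y < 16 is False, take else branch → a = 33
So a = 33

Answer: 33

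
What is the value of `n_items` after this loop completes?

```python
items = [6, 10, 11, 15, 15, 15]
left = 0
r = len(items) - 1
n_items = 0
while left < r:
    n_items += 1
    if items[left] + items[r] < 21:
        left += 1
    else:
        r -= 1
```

Steps to find pair summing to 21
`n_items` takes the values: 0 → 1 → 2 → 3 → 4 → 5

Answer: 5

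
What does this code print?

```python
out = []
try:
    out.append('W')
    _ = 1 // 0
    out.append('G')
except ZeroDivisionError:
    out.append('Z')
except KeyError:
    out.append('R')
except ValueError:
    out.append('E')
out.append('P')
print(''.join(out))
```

Execution trace: 'W' (try body) → 'Z' (except ZeroDivisionError) → 'P' (after the try/except). Output: WZP

Answer: WZP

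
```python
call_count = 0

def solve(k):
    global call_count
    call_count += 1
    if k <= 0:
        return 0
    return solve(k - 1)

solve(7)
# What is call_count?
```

Linear recursion stepping by 1: 8 calls from k=7 down to ≤0.

Answer: 8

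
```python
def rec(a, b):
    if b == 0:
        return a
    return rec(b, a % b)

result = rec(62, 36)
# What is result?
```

rec(62, 36) -> rec(36, 26) -> rec(26, 10) -> rec(10, 6) -> rec(6, 4) -> rec(4, 2) -> rec(2, 0) -> 2

Answer: 2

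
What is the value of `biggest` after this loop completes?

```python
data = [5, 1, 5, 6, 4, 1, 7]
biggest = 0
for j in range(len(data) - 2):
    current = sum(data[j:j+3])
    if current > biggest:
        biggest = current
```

Max sum of 3-element window in [5, 1, 5, 6, 4, 1, 7]
`biggest` takes the values: 0 → 11 → 12 → 15

Answer: 15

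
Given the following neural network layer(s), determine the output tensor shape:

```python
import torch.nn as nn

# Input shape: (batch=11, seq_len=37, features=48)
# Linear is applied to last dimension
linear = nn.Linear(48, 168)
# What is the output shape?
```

Input: (11, 37, 48) -> Output: (11, 37, 168)

Answer: (11, 37, 168)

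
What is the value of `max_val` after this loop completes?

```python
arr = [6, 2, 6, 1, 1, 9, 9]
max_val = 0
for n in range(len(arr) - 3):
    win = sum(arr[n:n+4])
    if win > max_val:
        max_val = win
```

Max sum of 4-element window in [6, 2, 6, 1, 1, 9, 9]
`max_val` takes the values: 0 → 15 → 17 → 20

Answer: 20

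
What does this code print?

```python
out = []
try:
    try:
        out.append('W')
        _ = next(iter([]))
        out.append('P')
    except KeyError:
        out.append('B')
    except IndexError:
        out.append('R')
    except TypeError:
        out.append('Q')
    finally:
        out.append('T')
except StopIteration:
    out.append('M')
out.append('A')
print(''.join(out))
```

Execution trace: 'W' (try body) → 'T' (finally) → 'M' (outer except StopIteration) → 'A' (after the try/except). Output: WTMA

Answer: WTMA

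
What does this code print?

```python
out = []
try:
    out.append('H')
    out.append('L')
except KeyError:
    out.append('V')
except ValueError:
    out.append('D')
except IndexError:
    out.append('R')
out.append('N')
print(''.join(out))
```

Execution trace: 'H' (try body) → 'L' (try body, no exception) → 'N' (after the try/except). Output: HLN

Answer: HLN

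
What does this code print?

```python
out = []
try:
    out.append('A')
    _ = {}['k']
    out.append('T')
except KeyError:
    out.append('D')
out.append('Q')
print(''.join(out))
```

Execution trace: 'A' (try body) → 'D' (except KeyError) → 'Q' (after the try/except). Output: ADQ

Answer: ADQ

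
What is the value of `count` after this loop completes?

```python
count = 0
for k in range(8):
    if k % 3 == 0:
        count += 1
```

Count numbers divisible by 3 in range(8)
`count` takes the values: 0 → 1 → 2 → 3

Answer: 3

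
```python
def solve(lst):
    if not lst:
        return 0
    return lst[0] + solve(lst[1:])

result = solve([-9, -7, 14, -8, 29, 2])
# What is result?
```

(-9) + (-7) + 14 + (-8) + 29 + 2 + 0 = 21

Answer: 21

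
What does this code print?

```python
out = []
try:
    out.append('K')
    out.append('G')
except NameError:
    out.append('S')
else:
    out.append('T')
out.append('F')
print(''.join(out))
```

Execution trace: 'K' (try body) → 'G' (try body, no exception) → 'T' (else) → 'F' (after the try/except). Output: KGTF

Answer: KGTF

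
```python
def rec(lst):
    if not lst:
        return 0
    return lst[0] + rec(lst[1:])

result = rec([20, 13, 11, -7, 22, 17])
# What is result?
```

20 + 13 + 11 + (-7) + 22 + 17 + 0 = 76

Answer: 76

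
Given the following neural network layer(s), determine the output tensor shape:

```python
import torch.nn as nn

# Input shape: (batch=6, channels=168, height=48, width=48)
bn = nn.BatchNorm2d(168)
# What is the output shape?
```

Input: (6, 168, 48, 48) -> Output: (6, 168, 48, 48)

Answer: (6, 168, 48, 48)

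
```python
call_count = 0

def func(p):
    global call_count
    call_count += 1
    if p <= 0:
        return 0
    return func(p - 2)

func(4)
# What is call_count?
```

Linear recursion stepping by 2: 3 calls from p=4 down to ≤0.

Answer: 3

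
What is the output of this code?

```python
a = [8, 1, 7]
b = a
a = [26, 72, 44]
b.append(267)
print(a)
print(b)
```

Key concept: rebinding vs mutation: a is rebound to a new list, b still points at the original.
Step by step:
`a = [8, 1, 7]` → a = [8, 1, 7]
`b = a` → b = [8, 1, 7] (same object as a)
`a = [26, 72, 44]` → a = [26, 72, 44]
`b.append(267)` → b = [8, 1, 7, 267]
`print(a)` → prints [26, 72, 44]
`print(b)` → prints [8, 1, 7, 267]

Answer:
[26, 72, 44]
[8, 1, 7, 267]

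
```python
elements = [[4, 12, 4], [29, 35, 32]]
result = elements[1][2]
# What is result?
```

Trace:
`elements = [[4, 12, 4], [29, 35, 32]]` → elements = [[4, 12, 4], [29, 35, 32]]
`result = elements[1][2]` → result = 32
So result = 32

Answer: 32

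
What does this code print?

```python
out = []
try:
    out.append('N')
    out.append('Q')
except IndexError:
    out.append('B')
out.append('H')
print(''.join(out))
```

Execution trace: 'N' (try body) → 'Q' (try body, no exception) → 'H' (after the try/except). Output: NQH

Answer: NQH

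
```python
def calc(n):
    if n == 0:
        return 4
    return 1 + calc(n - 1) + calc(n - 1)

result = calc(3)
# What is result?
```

calc(n) = 1 + 2·calc(n-1), calc(0)=4. Closed form: (4+1)·2^3 - 1 = 39.

Answer: 39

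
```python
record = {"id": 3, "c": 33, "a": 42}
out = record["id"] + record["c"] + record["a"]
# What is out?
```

Trace:
`record = {"id": 3, "c": 33, "a": 42}` → record = {'id': 3, 'c': 33, 'a': 42}
`out = record["id"] + record["c"] + record["a"]` → out = 78
So out = 78

Answer: 78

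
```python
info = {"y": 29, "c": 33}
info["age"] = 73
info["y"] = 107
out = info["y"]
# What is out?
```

Trace:
`info = {"y": 29, "c": 33}` → info = {'y': 29, 'c': 33}
`info["age"] = 73` → info = {'y': 29, 'c': 33, 'age': 73}
`info["y"] = 107` → info = {'y': 107, 'c': 33, 'age': 73}
`out = info["y"]` → out = 107
So out = 107

Answer: 107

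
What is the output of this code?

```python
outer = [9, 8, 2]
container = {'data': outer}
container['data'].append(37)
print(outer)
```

Key concept: dict holds reference to list.
Step by step:
`outer = [9, 8, 2]` → outer = [9, 8, 2]
`container = {'data': outer}` → container = {'data': [9, 8, 2]}
`container['data'].append(37)` → outer = [9, 8, 2, 37]; container = {'data': [9, 8, 2, 37]}
`print(outer)` → prints [9, 8, 2, 37]

Answer: [9, 8, 2, 37]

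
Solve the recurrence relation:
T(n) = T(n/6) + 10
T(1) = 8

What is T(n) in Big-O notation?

Each step divides n by 6 and adds 10. After log_6(n) steps we reach T(1)=8. So T(n) = 10·log_6(n) + 8 = O(log n).

Answer: O(log n)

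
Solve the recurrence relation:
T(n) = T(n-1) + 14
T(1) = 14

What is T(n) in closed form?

Unrolling: T(n) = T(1) + 14·(n-1) = 14 + 14(n-1) = 14n.

Answer: T(n) = 14n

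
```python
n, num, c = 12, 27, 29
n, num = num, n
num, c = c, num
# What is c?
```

Trace:
`n, num, c = 12, 27, 29` → n = 12; num = 27; c = 29
`n, num = num, n` → n = 27; num = 12
`num, c = c, num` → num = 29; c = 12
So c = 12

Answer: 12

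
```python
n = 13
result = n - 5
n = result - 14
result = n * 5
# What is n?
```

Trace:
`n = 13` → n = 13
`result = n - 5` → result = 8
`n = result - 14` → n = -6
`result = n * 5` → result = -30
So n = -6

Answer: -6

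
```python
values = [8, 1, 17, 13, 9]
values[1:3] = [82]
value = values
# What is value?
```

Trace:
`values = [8, 1, 17, 13, 9]` → values = [8, 1, 17, 13, 9]
`values[1:3] = [82]` → values = [8, 82, 13, 9]
`value = values` → value = [8, 82, 13, 9]
So value = [8, 82, 13, 9]

Answer: [8, 82, 13, 9]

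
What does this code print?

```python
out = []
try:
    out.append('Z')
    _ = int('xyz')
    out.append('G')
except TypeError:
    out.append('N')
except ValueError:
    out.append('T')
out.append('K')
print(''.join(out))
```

Execution trace: 'Z' (try body) → 'T' (except ValueError) → 'K' (after the try/except). Output: ZTK

Answer: ZTK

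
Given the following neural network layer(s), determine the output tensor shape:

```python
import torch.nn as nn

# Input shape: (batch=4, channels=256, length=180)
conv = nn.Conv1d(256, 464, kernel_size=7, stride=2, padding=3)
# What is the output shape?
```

Input: (4, 256, 180) -> Output: (4, 464, 90)

Answer: (4, 464, 90)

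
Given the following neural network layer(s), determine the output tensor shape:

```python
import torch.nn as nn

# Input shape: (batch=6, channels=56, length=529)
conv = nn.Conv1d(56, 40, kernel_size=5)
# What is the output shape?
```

Input: (6, 56, 529) -> Output: (6, 40, 525)

Answer: (6, 40, 525)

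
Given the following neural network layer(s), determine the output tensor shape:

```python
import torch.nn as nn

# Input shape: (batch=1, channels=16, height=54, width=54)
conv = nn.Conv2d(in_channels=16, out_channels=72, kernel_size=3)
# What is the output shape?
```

Input: (1, 16, 54, 54) -> Output: (1, 72, 52, 52)

Answer: (1, 72, 52, 52)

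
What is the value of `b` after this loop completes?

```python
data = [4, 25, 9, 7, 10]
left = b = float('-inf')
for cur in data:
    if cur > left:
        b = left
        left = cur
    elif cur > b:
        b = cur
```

Second largest (with repeats) in [4, 25, 9, 7, 10]
`b` takes the values: -inf → 4 → 9 → 10

Answer: 10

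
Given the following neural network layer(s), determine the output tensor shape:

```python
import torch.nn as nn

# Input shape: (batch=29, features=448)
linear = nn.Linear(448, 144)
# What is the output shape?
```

Input: (29, 448) -> Output: (29, 144)

Answer: (29, 144)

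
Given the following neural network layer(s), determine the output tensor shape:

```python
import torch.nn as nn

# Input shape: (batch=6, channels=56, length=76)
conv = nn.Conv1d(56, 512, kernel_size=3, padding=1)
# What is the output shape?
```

Input: (6, 56, 76) -> Output: (6, 512, 76)

Answer: (6, 512, 76)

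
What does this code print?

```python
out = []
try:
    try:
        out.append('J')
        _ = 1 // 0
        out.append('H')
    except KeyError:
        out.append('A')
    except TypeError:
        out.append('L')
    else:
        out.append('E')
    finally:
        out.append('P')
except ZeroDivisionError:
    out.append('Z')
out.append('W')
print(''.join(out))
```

Execution trace: 'J' (try body) → 'P' (finally) → 'Z' (outer except ZeroDivisionError) → 'W' (after the try/except). Output: JPZW

Answer: JPZW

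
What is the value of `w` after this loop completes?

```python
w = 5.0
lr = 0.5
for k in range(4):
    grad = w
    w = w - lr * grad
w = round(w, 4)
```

Gradient descent: w = 5.0 * (1 - 0.5)^4
`w` takes the values: 5.0 → 2.5 → 1.25 → 0.625 → 0.3125

Answer: 0.3125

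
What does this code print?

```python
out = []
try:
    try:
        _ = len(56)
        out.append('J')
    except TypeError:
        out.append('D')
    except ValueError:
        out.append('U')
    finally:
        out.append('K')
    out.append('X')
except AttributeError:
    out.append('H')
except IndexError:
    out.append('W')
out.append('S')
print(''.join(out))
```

Execution trace: 'D' (inner except TypeError) → 'K' (inner finally) → 'X' (try body, no exception) → 'S' (after the try/except). Output: DKXS

Answer: DKXS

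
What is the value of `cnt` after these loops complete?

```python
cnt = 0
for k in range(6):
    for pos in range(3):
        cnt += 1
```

6 * 3 = 18
`cnt` takes the values: 0 → 1 → 2 → 3 → 4 → 5 → 6 → 7 → 8 → 9 → 10 → 11 → 12 → 13 → 14 → 15 → 16 → 17 → 18

Answer: 18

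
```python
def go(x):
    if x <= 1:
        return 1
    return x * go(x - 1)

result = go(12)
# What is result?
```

go(12) = 12 * 11 * 10 * 9 * 8 * 7 * 6 * 5 * 4 * 3 * 2 * 1 = 479001600

Answer: 479001600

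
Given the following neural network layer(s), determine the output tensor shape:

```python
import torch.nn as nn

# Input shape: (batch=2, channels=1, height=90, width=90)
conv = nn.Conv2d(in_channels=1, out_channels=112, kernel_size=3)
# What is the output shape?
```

Input: (2, 1, 90, 90) -> Output: (2, 112, 88, 88)

Answer: (2, 112, 88, 88)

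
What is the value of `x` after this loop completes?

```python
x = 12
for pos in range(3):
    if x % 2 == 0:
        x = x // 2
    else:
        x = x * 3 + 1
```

Collatz-style transformation from 12
`x` takes the values: 12 → 6 → 3 → 10

Answer: 10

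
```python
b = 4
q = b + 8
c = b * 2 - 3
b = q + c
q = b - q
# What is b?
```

Trace:
`b = 4` → b = 4
`q = b + 8` → q = 12
`c = b * 2 - 3` → c = 5
`b = q + c` → b = 17
`q = b - q` → q = 5
So b = 17

Answer: 17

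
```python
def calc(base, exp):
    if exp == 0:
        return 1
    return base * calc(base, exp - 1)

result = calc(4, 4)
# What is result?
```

calc(4, 4) = 4 * 4 * 4 * 4 = 256

Answer: 256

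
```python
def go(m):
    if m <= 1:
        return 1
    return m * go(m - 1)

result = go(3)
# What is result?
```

go(3) = 3 * 2 * 1 = 6

Answer: 6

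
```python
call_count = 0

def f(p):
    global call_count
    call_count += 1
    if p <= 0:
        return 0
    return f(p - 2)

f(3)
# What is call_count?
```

Linear recursion stepping by 2: 3 calls from p=3 down to ≤0.

Answer: 3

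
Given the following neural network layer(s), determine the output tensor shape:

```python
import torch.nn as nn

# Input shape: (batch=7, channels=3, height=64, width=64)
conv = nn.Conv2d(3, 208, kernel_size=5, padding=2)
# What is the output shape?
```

Input: (7, 3, 64, 64) -> Output: (7, 208, 64, 64)

Answer: (7, 208, 64, 64)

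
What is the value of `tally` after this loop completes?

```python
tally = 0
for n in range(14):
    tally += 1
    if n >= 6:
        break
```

Loop breaks when n reaches 6, tally is 7
`tally` takes the values: 0 → 1 → 2 → 3 → 4 → 5 → 6 → 7

Answer: 7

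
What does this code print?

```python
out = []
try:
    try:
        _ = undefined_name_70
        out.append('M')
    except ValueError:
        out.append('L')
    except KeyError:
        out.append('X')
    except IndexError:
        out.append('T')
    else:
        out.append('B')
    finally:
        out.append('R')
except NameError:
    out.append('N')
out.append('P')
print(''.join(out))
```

Execution trace: 'R' (finally) → 'N' (outer except NameError) → 'P' (after the try/except). Output: RNP

Answer: RNP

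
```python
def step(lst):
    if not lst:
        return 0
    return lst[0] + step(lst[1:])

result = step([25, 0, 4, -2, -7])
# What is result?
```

25 + 0 + 4 + (-2) + (-7) + 0 = 20

Answer: 20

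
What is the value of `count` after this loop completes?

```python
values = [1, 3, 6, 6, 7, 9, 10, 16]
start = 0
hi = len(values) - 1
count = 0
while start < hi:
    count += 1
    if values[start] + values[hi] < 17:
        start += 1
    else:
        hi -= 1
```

Steps to find pair summing to 17
`count` takes the values: 0 → 1 → 2 → 3 → 4 → 5 → 6 → 7

Answer: 7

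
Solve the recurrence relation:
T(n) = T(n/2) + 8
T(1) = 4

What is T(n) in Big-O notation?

Each step divides n by 2 and adds 8. After log_2(n) steps we reach T(1)=4. So T(n) = 8·log_2(n) + 4 = O(log n).

Answer: O(log n)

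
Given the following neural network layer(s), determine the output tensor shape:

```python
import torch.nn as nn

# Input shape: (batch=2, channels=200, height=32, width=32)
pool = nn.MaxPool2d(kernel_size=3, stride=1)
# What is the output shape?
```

Input: (2, 200, 32, 32) -> Output: (2, 200, 30, 30)

Answer: (2, 200, 30, 30)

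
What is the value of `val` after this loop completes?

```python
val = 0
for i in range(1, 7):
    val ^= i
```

XOR of 1 to 6
`val` takes the values: 0 → 1 → 3 → 0 → 4 → 1 → 7

Answer: 7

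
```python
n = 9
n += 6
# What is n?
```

Trace:
`n = 9` → n = 9
`n += 6` → n = 15
So n = 15

Answer: 15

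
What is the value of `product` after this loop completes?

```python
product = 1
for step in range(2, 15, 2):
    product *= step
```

Product of even numbers 2 to 14
`product` takes the values: 1 → 2 → 8 → 48 → 384 → 3840 → 46080 → 645120

Answer: 645120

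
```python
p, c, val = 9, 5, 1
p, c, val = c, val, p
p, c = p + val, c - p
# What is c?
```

Trace:
`p, c, val = 9, 5, 1` → p = 9; c = 5; val = 1
`p, c, val = c, val, p` → p = 5; c = 1; val = 9
`p, c = p + val, c - p` → p = 14; c = -4
So c = -4

Answer: -4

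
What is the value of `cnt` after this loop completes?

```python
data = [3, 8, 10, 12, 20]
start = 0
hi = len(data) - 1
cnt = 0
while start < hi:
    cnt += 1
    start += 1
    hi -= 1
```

Iterations until pointers meet (list length 5)
`cnt` takes the values: 0 → 1 → 2

Answer: 2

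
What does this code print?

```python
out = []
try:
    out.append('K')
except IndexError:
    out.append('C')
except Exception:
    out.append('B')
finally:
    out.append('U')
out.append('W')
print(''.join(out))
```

Execution trace: 'K' (try body, no exception) → 'U' (finally) → 'W' (after the try/except). Output: KUW

Answer: KUW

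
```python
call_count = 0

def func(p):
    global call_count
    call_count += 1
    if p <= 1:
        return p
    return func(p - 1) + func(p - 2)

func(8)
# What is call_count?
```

Calls(p) = 1 + Calls(p-1) + Calls(p-2); Calls(0)=Calls(1)=1. For p=8 this gives 67.

Answer: 67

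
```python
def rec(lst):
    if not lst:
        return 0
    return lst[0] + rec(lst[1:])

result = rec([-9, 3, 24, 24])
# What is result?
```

(-9) + 3 + 24 + 24 + 0 = 42

Answer: 42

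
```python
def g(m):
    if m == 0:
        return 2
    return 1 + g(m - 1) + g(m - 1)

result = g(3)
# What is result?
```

g(m) = 1 + 2·g(m-1), g(0)=2. Closed form: (2+1)·2^3 - 1 = 23.

Answer: 23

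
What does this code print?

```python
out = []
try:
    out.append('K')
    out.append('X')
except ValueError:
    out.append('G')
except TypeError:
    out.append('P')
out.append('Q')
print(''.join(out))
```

Execution trace: 'K' (try body) → 'X' (try body, no exception) → 'Q' (after the try/except). Output: KXQ

Answer: KXQ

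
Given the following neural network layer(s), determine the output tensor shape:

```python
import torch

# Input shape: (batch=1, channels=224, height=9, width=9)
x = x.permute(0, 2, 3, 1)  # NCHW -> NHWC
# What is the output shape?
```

Input: (1, 224, 9, 9) -> Output: (1, 9, 9, 224)

Answer: (1, 9, 9, 224)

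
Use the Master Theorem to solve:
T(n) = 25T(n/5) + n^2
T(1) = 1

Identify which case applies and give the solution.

a=25, b=5, f(n)=n^2. log_5(25) = 2. Since c=2 = 2, Case 2 applies: T(n) = Θ(n^log_b(a) · log n) = O(n^2 log n).

Answer: O(n^2 log n) - Case 2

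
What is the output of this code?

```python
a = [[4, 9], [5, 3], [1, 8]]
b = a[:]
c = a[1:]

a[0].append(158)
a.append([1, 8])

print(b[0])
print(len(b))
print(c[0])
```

Key concept: slice with nested mutation.
Step by step:
`a = [[4, 9], [5, 3], [1, 8]]` → a = [[4, 9], [5, 3], [1, 8]]
`b = a[:]` → b = [[4, 9], [5, 3], [1, 8]]
`c = a[1:]` → c = [[5, 3], [1, 8]]
`a[0].append(158)` → a = [[4, 9, 158], [5, 3], [1, 8]]; b = [[4, 9, 158], [5, 3], [1, 8]]
`a.append([1, 8])` → a = [[4, 9, 158], [5, 3], [1, 8], [1, 8]]
`print(b[0])` → prints [4, 9, 158]
`print(len(b))` → prints 3
`print(c[0])` → prints [5, 3]

Answer:
[4, 9, 158]
3
[5, 3]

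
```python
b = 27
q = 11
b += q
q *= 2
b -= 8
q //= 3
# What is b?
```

Trace:
`b = 27` → b = 27
`q = 11` → q = 11
`b += q` → b = 38
`q *= 2` → q = 22
`b -= 8` → b = 30
`q //= 3` → q = 7
So b = 30

Answer: 30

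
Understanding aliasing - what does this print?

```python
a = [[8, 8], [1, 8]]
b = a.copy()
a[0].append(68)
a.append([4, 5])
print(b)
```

Key concept: shallow copy with nested lists.
Step by step:
`a = [[8, 8], [1, 8]]` → a = [[8, 8], [1, 8]]
`b = a.copy()` → b = [[8, 8], [1, 8]]
`a[0].append(68)` → a = [[8, 8, 68], [1, 8]]; b = [[8, 8, 68], [1, 8]]
`a.append([4, 5])` → a = [[8, 8, 68], [1, 8], [4, 5]]
`print(b)` → prints [[8, 8, 68], [1, 8]]

Answer: [[8, 8, 68], [1, 8]]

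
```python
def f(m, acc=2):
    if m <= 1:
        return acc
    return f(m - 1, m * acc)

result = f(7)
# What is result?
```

Accumulator trace (n, acc): (7, 2) -> (6, 14) -> (5, 84) -> (4, 420) -> (3, 1680) -> (2, 5040) -> (1, 10080) -> return 10080

Answer: 10080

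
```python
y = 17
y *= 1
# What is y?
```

Trace:
`y = 17` → y = 17
`y *= 1` → y = 17
So y = 17

Answer: 17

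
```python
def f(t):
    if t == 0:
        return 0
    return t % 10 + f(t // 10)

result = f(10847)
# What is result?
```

Sum of digits of 10847: 7 + 4 + 8 + 0 + 1 = 20

Answer: 20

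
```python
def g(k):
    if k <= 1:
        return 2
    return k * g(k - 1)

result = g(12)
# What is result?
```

g(12) = 12 * 11 * 10 * 9 * 8 * 7 * 6 * 5 * 4 * 3 * 2 * 2 = 958003200

Answer: 958003200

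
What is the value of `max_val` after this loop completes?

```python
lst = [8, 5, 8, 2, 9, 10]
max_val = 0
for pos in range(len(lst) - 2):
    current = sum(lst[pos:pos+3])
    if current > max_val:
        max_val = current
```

Max sum of 3-element window in [8, 5, 8, 2, 9, 10]
`max_val` takes the values: 0 → 21

Answer: 21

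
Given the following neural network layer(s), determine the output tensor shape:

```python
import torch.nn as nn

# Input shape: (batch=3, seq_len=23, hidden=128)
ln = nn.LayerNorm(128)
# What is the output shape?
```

Input: (3, 23, 128) -> Output: (3, 23, 128)

Answer: (3, 23, 128)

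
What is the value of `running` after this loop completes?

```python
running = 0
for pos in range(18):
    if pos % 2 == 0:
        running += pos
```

Sum of even numbers 0 to 17
`running` takes the values: 0 → 2 → 6 → 12 → 20 → 30 → 42 → 56 → 72

Answer: 72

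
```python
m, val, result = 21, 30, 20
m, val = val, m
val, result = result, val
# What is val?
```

Trace:
`m, val, result = 21, 30, 20` → m = 21; val = 30; result = 20
`m, val = val, m` → m = 30; val = 21
`val, result = result, val` → val = 20; result = 21
So val = 20

Answer: 20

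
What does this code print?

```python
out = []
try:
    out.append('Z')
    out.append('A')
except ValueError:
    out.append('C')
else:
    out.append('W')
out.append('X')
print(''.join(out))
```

Execution trace: 'Z' (try body) → 'A' (try body, no exception) → 'W' (else) → 'X' (after the try/except). Output: ZAWX

Answer: ZAWX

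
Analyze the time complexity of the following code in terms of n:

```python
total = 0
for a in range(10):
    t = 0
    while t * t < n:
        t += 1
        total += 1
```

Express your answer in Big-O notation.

Each loop level contributes: 1 × √n. Multiplying the contributions gives O(√n).

Answer: O(√n)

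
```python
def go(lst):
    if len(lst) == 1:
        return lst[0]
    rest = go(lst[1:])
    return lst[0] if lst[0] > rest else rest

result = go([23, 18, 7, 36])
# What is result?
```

Recursive max over [23, 18, 7, 36] = 36

Answer: 36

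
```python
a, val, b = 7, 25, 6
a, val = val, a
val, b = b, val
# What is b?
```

Trace:
`a, val, b = 7, 25, 6` → a = 7; val = 25; b = 6
`a, val = val, a` → a = 25; val = 7
`val, b = b, val` → val = 6; b = 7
So b = 7

Answer: 7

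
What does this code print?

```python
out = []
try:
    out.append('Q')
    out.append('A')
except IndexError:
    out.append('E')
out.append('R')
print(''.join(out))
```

Execution trace: 'Q' (try body) → 'A' (try body, no exception) → 'R' (after the try/except). Output: QAR

Answer: QAR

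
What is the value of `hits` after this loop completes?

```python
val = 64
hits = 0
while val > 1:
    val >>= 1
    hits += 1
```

Count right shifts until 1
`hits` takes the values: 0 → 1 → 2 → 3 → 4 → 5 → 6

Answer: 6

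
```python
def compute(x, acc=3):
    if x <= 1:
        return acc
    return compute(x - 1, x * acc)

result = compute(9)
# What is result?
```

Accumulator trace (n, acc): (9, 3) -> (8, 27) -> (7, 216) -> (6, 1512) -> (5, 9072) -> (4, 45360) -> (3, 181440) -> (2, 544320) -> (1, 1088640) -> return 1088640

Answer: 1088640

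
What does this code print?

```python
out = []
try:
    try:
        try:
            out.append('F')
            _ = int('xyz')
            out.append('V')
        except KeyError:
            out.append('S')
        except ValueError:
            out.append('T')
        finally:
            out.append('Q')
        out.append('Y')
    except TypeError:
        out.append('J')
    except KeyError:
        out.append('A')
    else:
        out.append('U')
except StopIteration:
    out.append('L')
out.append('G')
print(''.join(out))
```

Execution trace: 'F' (inner try body) → 'T' (inner except ValueError) → 'Q' (inner finally) → 'Y' (try body, no exception) → 'U' (else) → 'G' (after the try/except). Output: FTQYUG

Answer: FTQYUG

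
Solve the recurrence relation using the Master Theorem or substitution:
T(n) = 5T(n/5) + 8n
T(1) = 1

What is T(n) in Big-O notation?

By Master Theorem: a=5, b=5, f(n)=8n. Since log_5(5) = 1 and f(n) = Θ(n^1), Case 2 applies. T(n) = O(n log n).

Answer: O(n log n)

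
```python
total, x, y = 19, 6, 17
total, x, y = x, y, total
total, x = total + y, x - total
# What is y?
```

Trace:
`total, x, y = 19, 6, 17` → total = 19; x = 6; y = 17
`total, x, y = x, y, total` → total = 6; x = 17; y = 19
`total, x = total + y, x - total` → total = 25; x = 11
So y = 19

Answer: 19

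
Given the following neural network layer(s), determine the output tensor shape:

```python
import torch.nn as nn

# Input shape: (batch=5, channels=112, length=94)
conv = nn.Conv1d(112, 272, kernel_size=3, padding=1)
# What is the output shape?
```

Input: (5, 112, 94) -> Output: (5, 272, 94)

Answer: (5, 272, 94)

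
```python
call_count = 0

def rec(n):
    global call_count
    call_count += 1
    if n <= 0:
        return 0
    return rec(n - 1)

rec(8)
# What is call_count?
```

Linear recursion stepping by 1: 9 calls from n=8 down to ≤0.

Answer: 9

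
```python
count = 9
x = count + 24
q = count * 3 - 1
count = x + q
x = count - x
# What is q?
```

Trace:
`count = 9` → count = 9
`x = count + 24` → x = 33
`q = count * 3 - 1` → q = 26
`count = x + q` → count = 59
`x = count - x` → x = 26
So q = 26

Answer: 26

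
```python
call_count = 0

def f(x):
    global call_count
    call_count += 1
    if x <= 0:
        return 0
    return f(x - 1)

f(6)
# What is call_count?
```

Linear recursion stepping by 1: 7 calls from x=6 down to ≤0.

Answer: 7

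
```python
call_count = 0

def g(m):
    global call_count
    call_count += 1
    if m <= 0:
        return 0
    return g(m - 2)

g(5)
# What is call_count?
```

Linear recursion stepping by 2: 4 calls from m=5 down to ≤0.

Answer: 4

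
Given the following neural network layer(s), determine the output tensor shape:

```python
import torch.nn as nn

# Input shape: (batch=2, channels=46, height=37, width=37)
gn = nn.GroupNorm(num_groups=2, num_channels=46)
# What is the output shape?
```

Input: (2, 46, 37, 37) -> Output: (2, 46, 37, 37)

Answer: (2, 46, 37, 37)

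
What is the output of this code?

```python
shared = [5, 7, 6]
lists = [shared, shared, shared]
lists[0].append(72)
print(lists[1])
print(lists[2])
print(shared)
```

Key concept: list of same reference.
Step by step:
`shared = [5, 7, 6]` → shared = [5, 7, 6]
`lists = [shared, shared, shared]` → lists = [[5, 7, 6], [5, 7, 6], [5, 7, 6]]
`lists[0].append(72)` → shared = [5, 7, 6, 72]; lists = [[5, 7, 6, 72], [5, 7, 6, 72], [5, 7, 6, 72]]
`print(lists[1])` → prints [5, 7, 6, 72]
`print(lists[2])` → prints [5, 7, 6, 72]
`print(shared)` → prints [5, 7, 6, 72]

Answer:
[5, 7, 6, 72]
[5, 7, 6, 72]
[5, 7, 6, 72]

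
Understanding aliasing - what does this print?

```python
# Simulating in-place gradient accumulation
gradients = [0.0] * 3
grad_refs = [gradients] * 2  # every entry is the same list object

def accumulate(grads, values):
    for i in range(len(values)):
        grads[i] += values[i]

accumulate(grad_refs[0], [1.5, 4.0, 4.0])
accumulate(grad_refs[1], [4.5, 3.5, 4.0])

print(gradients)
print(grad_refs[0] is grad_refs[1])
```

Key concept: gradient accumulation aliasing.
Step by step:
`gradients = [0.0] * 3` → gradients = [0.0, 0.0, 0.0]
`grad_refs = [gradients] * 2` → grad_refs = [[0.0, 0.0, 0.0], [0.0, 0.0, 0.0]]
`accumulate(grad_refs[0], [1.5, 4.0, 4.0])` → gradients = [1.5, 4.0, 4.0]; grad_refs = [[1.5, 4.0, 4.0], [1.5, 4.0, 4.0]]
`accumulate(grad_refs[1], [4.5, 3.5, 4.0])` → gradients = [6.0, 7.5, 8.0]; grad_refs = [[6.0, 7.5, 8.0], [6.0, 7.5, 8.0]]
`print(gradients)` → prints [6.0, 7.5, 8.0]
`print(grad_refs[0] is grad_refs[1])` → prints True

Answer:
[6.0, 7.5, 8.0]
True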